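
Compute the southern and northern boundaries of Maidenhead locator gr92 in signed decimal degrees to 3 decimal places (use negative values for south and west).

82.000, 83.000

Field G=6, R=17: +6·20° lon, +17·10° lat → SW at lon -60°, lat 80°.
Square 9, 2: +9·2° lon, +2·1° lat → SW at lon -42°, lat 82°.
Cell spans 2° lon × 1° lat.
south 82.000, north 83.000.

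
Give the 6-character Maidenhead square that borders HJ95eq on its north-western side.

Longitude subsquare e = 4; −1 → 3 = d.
Latitude subsquare q = 16; +1 → 17 = r.

HJ95dr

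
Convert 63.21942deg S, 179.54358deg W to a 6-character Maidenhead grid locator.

Offset from 180°W / 90°S: lon 0.4564°, lat 26.7806°.
Field (20°×10°, letters A–R): lon ⌊0.4564/20⌋ = 0 → A; lat ⌊26.7806/10⌋ = 2 → C.
Square (2°×1°, digits 0–9): lon ⌊0.4564/2⌋ = 0; lat ⌊6.7806/1⌋ = 6.
Subsquare (5′×2.5′, letters a–x): lon ⌊0.4564/0.0833333⌋ = 5 → f; lat ⌊0.7806/0.0416667⌋ = 18 → s.

AC06fs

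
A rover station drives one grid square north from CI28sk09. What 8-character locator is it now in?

CI28sl00

Latitude extended square 9; +1 → 10, wraps to 0, carry into subsquare.
Latitude subsquare k = 10; +1 → 11 = l.
The longitude characters are unchanged.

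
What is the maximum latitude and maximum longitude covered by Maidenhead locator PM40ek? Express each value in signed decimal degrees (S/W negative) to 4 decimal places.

30.4583, 128.4167

Field P=15, M=12: +15·20° lon, +12·10° lat → SW at lon 120°, lat 30°.
Square 4, 0: +4·2° lon, +0·1° lat → SW at lon 128°, lat 30°.
Subsquare e=4, k=10: +4·0.0833333° lon, +10·0.0416667° lat → SW at lon 128.333°, lat 30.4167°.
Cell spans 0.0833333° lon × 0.0416667° lat. NE corner is SW corner plus one full cell.
latitude 30.4583, longitude 128.4167.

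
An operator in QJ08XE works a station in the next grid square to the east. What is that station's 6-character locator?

QJ18ae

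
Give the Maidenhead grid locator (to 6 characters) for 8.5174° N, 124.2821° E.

PJ28dm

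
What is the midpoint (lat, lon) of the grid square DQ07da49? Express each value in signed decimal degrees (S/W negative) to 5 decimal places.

77.03958, -119.71250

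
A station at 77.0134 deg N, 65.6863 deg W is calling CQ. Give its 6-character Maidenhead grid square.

FQ77da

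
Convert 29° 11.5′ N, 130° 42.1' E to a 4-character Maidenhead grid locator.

Shift to the Maidenhead origin (180°W, 90°S): lon 310.70, lat 119.19.
Field: 310.70/20 → 15 → P, 119.19/10 → 11 → L; chars PL.
Square: 10.70/2 → 5, 9.19/1 → 9; chars 59.

PL59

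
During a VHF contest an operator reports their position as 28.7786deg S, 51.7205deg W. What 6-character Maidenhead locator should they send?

GG41df

Shift to the Maidenhead origin (180°W, 90°S): lon 128.2795, lat 61.2214.
Field (20°×10°, letters A–R): lon ⌊128.2795/20⌋ = 6 → G; lat ⌊61.2214/10⌋ = 6 → G.
Square (2°×1°, digits 0–9): lon ⌊8.2795/2⌋ = 4; lat ⌊1.2214/1⌋ = 1.
Subsquare (5′×2.5′, letters a–x): lon ⌊0.2795/0.0833333⌋ = 3 → d; lat ⌊0.2214/0.0416667⌋ = 5 → f.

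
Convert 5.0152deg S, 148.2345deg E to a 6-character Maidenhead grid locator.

Add 180° to longitude and 90° to latitude: 328.2345, 84.9848.
Field: lon ⌊328.2345/20⌋ = 16 → Q; lat ⌊84.9848/10⌋ = 8 → I.
Square: lon ⌊8.2345/2⌋ = 4; lat ⌊4.9848/1⌋ = 4.
Subsquare: lon ⌊0.2345/0.0833333⌋ = 2 → c; lat ⌊0.9848/0.0416667⌋ = 23 → x.

QI44cx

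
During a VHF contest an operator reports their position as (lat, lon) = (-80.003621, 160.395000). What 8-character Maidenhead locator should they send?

Add 180° to longitude and 90° to latitude: 340.39500, 9.99638.
Field: 340.39500/20 → 17 → R, 9.99638/10 → 0 → A; chars RA.
Square: 0.39500/2 → 0, 9.99638/1 → 9; chars 09.
Subsquare: 0.39500/0.0833333 → 4 → e, 0.99638/0.0416667 → 23 → x; chars ex.
Extended square: 0.06167/0.00833333 → 7, 0.03805/0.00416667 → 9; chars 79.

RA09ex79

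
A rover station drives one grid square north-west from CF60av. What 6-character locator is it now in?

CF50xw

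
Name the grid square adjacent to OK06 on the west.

NK96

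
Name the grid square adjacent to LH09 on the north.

LI00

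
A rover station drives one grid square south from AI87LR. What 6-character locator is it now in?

AI87lq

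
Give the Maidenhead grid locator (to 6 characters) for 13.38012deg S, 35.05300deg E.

KH76mo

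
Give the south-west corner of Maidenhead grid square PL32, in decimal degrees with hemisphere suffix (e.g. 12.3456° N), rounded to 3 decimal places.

Field P=15, L=11: +15·20° lon, +11·10° lat → SW at lon 120°, lat 20°.
Square 3, 2: +3·2° lon, +2·1° lat → SW at lon 126°, lat 22°.
latitude 22.000° N, longitude 126.000° E.

22.000° N, 126.000° E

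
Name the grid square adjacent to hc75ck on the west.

HC75bk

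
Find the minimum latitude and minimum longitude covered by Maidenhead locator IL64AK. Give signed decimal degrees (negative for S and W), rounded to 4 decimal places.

24.4167, -8.0000

Field I=8, L=11: +8·20° lon, +11·10° lat → SW at lon -20°, lat 20°.
Square 6, 4: +6·2° lon, +4·1° lat → SW at lon -8°, lat 24°.
Subsquare a=0, k=10: +0·0.0833333° lon, +10·0.0416667° lat → SW at lon -8°, lat 24.4167°.
latitude 24.4167, longitude -8.0000.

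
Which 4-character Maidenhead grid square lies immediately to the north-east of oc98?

PC09

Longitude square 9; +1 → 10, wraps to 0, carry into field.
Longitude field O = 14; +1 → 15 = P.
Latitude square 8; +1 → 9.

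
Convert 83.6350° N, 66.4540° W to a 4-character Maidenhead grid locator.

FR63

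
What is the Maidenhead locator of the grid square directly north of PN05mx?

Latitude subsquare x = 23; +1 → 24, wraps to 0 = a, carry into square.
Latitude square 5; +1 → 6.
The longitude characters are unchanged.

PN06ma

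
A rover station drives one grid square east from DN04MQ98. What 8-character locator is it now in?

DN04nq08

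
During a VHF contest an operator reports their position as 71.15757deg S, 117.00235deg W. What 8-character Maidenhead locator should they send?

Offset from 180°W / 90°S: lon 62.99765°, lat 18.84243°.
Field: lon ⌊62.99765/20⌋ = 3 → D; lat ⌊18.84243/10⌋ = 1 → B.
Square: lon ⌊2.99765/2⌋ = 1; lat ⌊8.84243/1⌋ = 8.
Subsquare: lon ⌊0.99765/0.0833333⌋ = 11 → l; lat ⌊0.84243/0.0416667⌋ = 20 → u.
Extended square: lon ⌊0.08098/0.00833333⌋ = 9; lat ⌊0.00910/0.00416667⌋ = 2.

DB18lu92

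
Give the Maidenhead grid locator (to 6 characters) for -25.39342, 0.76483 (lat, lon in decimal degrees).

JG04jo

Add 180° to longitude and 90° to latitude: 180.7648, 64.6066.
Field: lon ⌊180.7648/20⌋ = 9 → J; lat ⌊64.6066/10⌋ = 6 → G.
Square: lon ⌊0.7648/2⌋ = 0; lat ⌊4.6066/1⌋ = 4.
Subsquare: lon ⌊0.7648/0.0833333⌋ = 9 → j; lat ⌊0.6066/0.0416667⌋ = 14 → o.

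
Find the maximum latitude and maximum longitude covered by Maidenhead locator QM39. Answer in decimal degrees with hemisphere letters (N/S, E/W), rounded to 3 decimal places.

40.000° N, 148.000° E

Field Q=16, M=12: +16·20° lon, +12·10° lat → SW at lon 140°, lat 30°.
Square 3, 9: +3·2° lon, +9·1° lat → SW at lon 146°, lat 39°.
Cell spans 2° lon × 1° lat. NE corner is SW corner plus one full cell.
latitude 40.000° N, longitude 148.000° E.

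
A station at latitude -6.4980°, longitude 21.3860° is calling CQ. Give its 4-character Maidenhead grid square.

Shift to the Maidenhead origin (180°W, 90°S): lon 201.39, lat 83.50.
Field: lon ⌊201.39/20⌋ = 10 → K; lat ⌊83.50/10⌋ = 8 → I.
Square: lon ⌊1.39/2⌋ = 0; lat ⌊3.50/1⌋ = 3.

KI03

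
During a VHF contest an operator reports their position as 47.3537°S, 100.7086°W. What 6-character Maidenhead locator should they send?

DE92pp

Add 180° to longitude and 90° to latitude: 79.2914, 42.6463.
Field (20°×10°, letters A–R): lon ⌊79.2914/20⌋ = 3 → D; lat ⌊42.6463/10⌋ = 4 → E.
Square (2°×1°, digits 0–9): lon ⌊19.2914/2⌋ = 9; lat ⌊2.6463/1⌋ = 2.
Subsquare (5′×2.5′, letters a–x): lon ⌊1.2914/0.0833333⌋ = 15 → p; lat ⌊0.6463/0.0416667⌋ = 15 → p.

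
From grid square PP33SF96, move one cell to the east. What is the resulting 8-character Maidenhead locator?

Longitude extended square 9; +1 → 10, wraps to 0, carry into subsquare.
Longitude subsquare s = 18; +1 → 19 = t.
The latitude characters are unchanged.

PP33tf06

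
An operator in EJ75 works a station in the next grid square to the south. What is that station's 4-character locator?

Latitude square 5; −1 → 4.
The longitude characters are unchanged.

EJ74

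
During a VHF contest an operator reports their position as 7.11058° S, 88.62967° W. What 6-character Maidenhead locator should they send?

EI52qv

Add 180° to longitude and 90° to latitude: 91.3703, 82.8894.
Field: 91.3703/20 → 4 → E, 82.8894/10 → 8 → I; chars EI.
Square: 11.3703/2 → 5, 2.8894/1 → 2; chars 52.
Subsquare: 1.3703/0.0833333 → 16 → q, 0.8894/0.0416667 → 21 → v; chars qv.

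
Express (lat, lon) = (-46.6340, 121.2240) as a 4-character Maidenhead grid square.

PE03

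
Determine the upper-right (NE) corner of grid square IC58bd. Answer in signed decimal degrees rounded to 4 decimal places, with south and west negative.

-61.8333, -9.8333

Field I=8, C=2: +8·20° lon, +2·10° lat → SW at lon -20°, lat -70°.
Square 5, 8: +5·2° lon, +8·1° lat → SW at lon -10°, lat -62°.
Subsquare b=1, d=3: +1·0.0833333° lon, +3·0.0416667° lat → SW at lon -9.91667°, lat -61.875°.
Cell spans 0.0833333° lon × 0.0416667° lat. NE corner is SW corner plus one full cell.
latitude -61.8333, longitude -9.8333.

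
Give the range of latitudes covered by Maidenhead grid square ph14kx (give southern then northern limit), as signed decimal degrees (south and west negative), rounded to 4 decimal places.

-15.0417, -15.0000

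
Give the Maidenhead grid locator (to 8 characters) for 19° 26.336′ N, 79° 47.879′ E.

Add 180° to longitude and 90° to latitude: 259.79798, 109.43893.
Field (20°×10°, letters A–R): lon ⌊259.79798/20⌋ = 12 → M; lat ⌊109.43893/10⌋ = 10 → K.
Square (2°×1°, digits 0–9): lon ⌊19.79798/2⌋ = 9; lat ⌊9.43893/1⌋ = 9.
Subsquare (5′×2.5′, letters a–x): lon ⌊1.79798/0.0833333⌋ = 21 → v; lat ⌊0.43893/0.0416667⌋ = 10 → k.
Extended square (30″×15″, digits 0–9): lon ⌊0.04798/0.00833333⌋ = 5; lat ⌊0.02227/0.00416667⌋ = 5.

MK99vk55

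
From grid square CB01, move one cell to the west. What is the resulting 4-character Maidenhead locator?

Longitude square 0; −1 → -1, wraps to 9, carry into field.
Longitude field C = 2; −1 → 1 = B.
The latitude characters are unchanged.

BB91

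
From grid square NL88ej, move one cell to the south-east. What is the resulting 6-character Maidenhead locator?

Longitude subsquare e = 4; +1 → 5 = f.
Latitude subsquare j = 9; −1 → 8 = i.

NL88fi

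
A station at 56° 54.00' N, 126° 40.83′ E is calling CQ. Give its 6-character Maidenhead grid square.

Offset from 180°W / 90°S: lon 306.6805°, lat 146.9000°.
Field: 306.6805/20 → 15 → P, 146.9000/10 → 14 → O; chars PO.
Square: 6.6805/2 → 3, 6.9000/1 → 6; chars 36.
Subsquare: 0.6805/0.0833333 → 8 → i, 0.9000/0.0416667 → 21 → v; chars iv.

PO36iv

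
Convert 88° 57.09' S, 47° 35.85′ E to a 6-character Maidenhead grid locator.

LA31tb

Shift to the Maidenhead origin (180°W, 90°S): lon 227.5975, lat 1.0485.
Field (20°×10°, letters A–R): lon ⌊227.5975/20⌋ = 11 → L; lat ⌊1.0485/10⌋ = 0 → A.
Square (2°×1°, digits 0–9): lon ⌊7.5975/2⌋ = 3; lat ⌊1.0485/1⌋ = 1.
Subsquare (5′×2.5′, letters a–x): lon ⌊1.5975/0.0833333⌋ = 19 → t; lat ⌊0.0485/0.0416667⌋ = 1 → b.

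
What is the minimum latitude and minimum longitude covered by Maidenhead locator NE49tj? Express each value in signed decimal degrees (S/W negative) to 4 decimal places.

-40.6250, 89.5833

Field N=13, E=4: +13·20° lon, +4·10° lat → SW at lon 80°, lat -50°.
Square 4, 9: +4·2° lon, +9·1° lat → SW at lon 88°, lat -41°.
Subsquare t=19, j=9: +19·0.0833333° lon, +9·0.0416667° lat → SW at lon 89.5833°, lat -40.625°.
latitude -40.6250, longitude 89.5833.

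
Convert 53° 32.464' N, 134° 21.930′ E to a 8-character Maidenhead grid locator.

PO73em39

Shift to the Maidenhead origin (180°W, 90°S): lon 314.36550, lat 143.54107.
Field (20°×10°, letters A–R): lon ⌊314.36550/20⌋ = 15 → P; lat ⌊143.54107/10⌋ = 14 → O.
Square (2°×1°, digits 0–9): lon ⌊14.36550/2⌋ = 7; lat ⌊3.54107/1⌋ = 3.
Subsquare (5′×2.5′, letters a–x): lon ⌊0.36550/0.0833333⌋ = 4 → e; lat ⌊0.54107/0.0416667⌋ = 12 → m.
Extended square (30″×15″, digits 0–9): lon ⌊0.03217/0.00833333⌋ = 3; lat ⌊0.04107/0.00416667⌋ = 9.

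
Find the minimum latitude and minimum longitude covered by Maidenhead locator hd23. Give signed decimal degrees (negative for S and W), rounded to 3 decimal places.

-57.000, -36.000

Field H=7, D=3: +7·20° lon, +3·10° lat → SW at lon -40°, lat -60°.
Square 2, 3: +2·2° lon, +3·1° lat → SW at lon -36°, lat -57°.
latitude -57.000, longitude -36.000.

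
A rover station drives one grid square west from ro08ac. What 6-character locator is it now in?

Longitude subsquare a = 0; −1 → -1, wraps to 23 = x, carry into square.
Longitude square 0; −1 → -1, wraps to 9, carry into field.
Longitude field R = 17; −1 → 16 = Q.
The latitude characters are unchanged.

QO98xc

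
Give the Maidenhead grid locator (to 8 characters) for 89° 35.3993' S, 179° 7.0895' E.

RA90nj48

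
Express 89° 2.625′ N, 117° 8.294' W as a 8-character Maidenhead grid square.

DR19kb30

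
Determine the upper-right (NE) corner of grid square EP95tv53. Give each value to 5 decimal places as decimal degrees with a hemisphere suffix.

65.89167° N, 80.36667° W

Field E=4, P=15: +4·20° lon, +15·10° lat → SW at lon -100°, lat 60°.
Square 9, 5: +9·2° lon, +5·1° lat → SW at lon -82°, lat 65°.
Subsquare t=19, v=21: +19·0.0833333° lon, +21·0.0416667° lat → SW at lon -80.4167°, lat 65.875°.
Extended square 5, 3: +5·0.00833333° lon, +3·0.00416667° lat → SW at lon -80.375°, lat 65.8875°.
Cell spans 0.00833333° lon × 0.00416667° lat. NE corner is SW corner plus one full cell.
latitude 65.89167° N, longitude 80.36667° W.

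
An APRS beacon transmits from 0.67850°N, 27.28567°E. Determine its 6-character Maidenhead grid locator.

KJ30pq

Offset from 180°W / 90°S: lon 207.2857°, lat 90.6785°.
Field: 207.2857/20 → 10 → K, 90.6785/10 → 9 → J; chars KJ.
Square: 7.2857/2 → 3, 0.6785/1 → 0; chars 30.
Subsquare: 1.2857/0.0833333 → 15 → p, 0.6785/0.0416667 → 16 → q; chars pq.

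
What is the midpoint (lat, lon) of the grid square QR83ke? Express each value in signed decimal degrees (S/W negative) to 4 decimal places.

83.1875, 156.8750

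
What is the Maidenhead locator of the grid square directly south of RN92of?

RN92oe

Latitude subsquare f = 5; −1 → 4 = e.
The longitude characters are unchanged.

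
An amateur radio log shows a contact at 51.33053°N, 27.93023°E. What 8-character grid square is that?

KO31xh19

Offset from 180°W / 90°S: lon 207.93023°, lat 141.33053°.
Field: lon ⌊207.93023/20⌋ = 10 → K; lat ⌊141.33053/10⌋ = 14 → O.
Square: lon ⌊7.93023/2⌋ = 3; lat ⌊1.33053/1⌋ = 1.
Subsquare: lon ⌊1.93023/0.0833333⌋ = 23 → x; lat ⌊0.33053/0.0416667⌋ = 7 → h.
Extended square: lon ⌊0.01356/0.00833333⌋ = 1; lat ⌊0.03886/0.00416667⌋ = 9.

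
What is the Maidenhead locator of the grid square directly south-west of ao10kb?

AO10ja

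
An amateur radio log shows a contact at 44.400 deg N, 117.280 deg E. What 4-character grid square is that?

Add 180° to longitude and 90° to latitude: 297.28, 134.40.
Field: 297.28/20 → 14 → O, 134.40/10 → 13 → N; chars ON.
Square: 17.28/2 → 8, 4.40/1 → 4; chars 84.

ON84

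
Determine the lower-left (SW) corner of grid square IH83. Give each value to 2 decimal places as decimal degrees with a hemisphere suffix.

17.00° S, 4.00° W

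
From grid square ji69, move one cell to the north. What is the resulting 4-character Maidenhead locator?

JJ60

Latitude square 9; +1 → 10, wraps to 0, carry into field.
Latitude field I = 8; +1 → 9 = J.
The longitude characters are unchanged.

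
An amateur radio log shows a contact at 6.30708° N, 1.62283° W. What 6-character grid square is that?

IJ96eh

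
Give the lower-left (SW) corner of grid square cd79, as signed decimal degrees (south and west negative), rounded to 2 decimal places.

Field C=2, D=3: +2·20° lon, +3·10° lat → SW at lon -140°, lat -60°.
Square 7, 9: +7·2° lon, +9·1° lat → SW at lon -126°, lat -51°.
latitude -51.00, longitude -126.00.

-51.00, -126.00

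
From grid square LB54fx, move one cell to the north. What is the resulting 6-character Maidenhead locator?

LB55fa

Latitude subsquare x = 23; +1 → 24, wraps to 0 = a, carry into square.
Latitude square 4; +1 → 5.
The longitude characters are unchanged.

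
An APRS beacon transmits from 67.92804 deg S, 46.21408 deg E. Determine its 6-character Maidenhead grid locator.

LC32cb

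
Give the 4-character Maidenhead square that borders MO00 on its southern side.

MN09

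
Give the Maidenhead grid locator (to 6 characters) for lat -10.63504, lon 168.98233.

Add 180° to longitude and 90° to latitude: 348.9823, 79.3650.
Field (20°×10°, letters A–R): 348.9823/20 → 17 → R, 79.3650/10 → 7 → H; chars RH.
Square (2°×1°, digits 0–9): 8.9823/2 → 4, 9.3650/1 → 9; chars 49.
Subsquare (5′×2.5′, letters a–x): 0.9823/0.0833333 → 11 → l, 0.3650/0.0416667 → 8 → i; chars li.

RH49li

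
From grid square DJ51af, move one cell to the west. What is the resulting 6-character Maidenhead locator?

Longitude subsquare a = 0; −1 → -1, wraps to 23 = x, carry into square.
Longitude square 5; −1 → 4.
The latitude characters are unchanged.

DJ41xf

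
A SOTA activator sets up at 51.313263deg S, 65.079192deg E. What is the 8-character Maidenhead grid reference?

MD28mq94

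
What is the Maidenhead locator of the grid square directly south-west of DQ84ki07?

DQ84ji96

Longitude extended square 0; −1 → -1, wraps to 9, carry into subsquare.
Longitude subsquare k = 10; −1 → 9 = j.
Latitude extended square 7; −1 → 6.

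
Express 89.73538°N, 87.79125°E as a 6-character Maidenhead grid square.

NR39vr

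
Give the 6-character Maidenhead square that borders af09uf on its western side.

Longitude subsquare u = 20; −1 → 19 = t.
The latitude characters are unchanged.

AF09tf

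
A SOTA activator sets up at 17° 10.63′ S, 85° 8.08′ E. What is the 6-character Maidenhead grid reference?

Shift to the Maidenhead origin (180°W, 90°S): lon 265.1347, lat 72.8228.
Field: lon ⌊265.1347/20⌋ = 13 → N; lat ⌊72.8228/10⌋ = 7 → H.
Square: lon ⌊5.1347/2⌋ = 2; lat ⌊2.8228/1⌋ = 2.
Subsquare: lon ⌊1.1347/0.0833333⌋ = 13 → n; lat ⌊0.8228/0.0416667⌋ = 19 → t.

NH22nt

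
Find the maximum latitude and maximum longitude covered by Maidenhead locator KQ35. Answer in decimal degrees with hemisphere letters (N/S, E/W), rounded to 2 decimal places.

Field K=10, Q=16: +10·20° lon, +16·10° lat → SW at lon 20°, lat 70°.
Square 3, 5: +3·2° lon, +5·1° lat → SW at lon 26°, lat 75°.
Cell spans 2° lon × 1° lat. NE corner is SW corner plus one full cell.
latitude 76.00° N, longitude 28.00° E.

76.00° N, 28.00° E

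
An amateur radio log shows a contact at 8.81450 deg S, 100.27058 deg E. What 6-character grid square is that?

Offset from 180°W / 90°S: lon 280.2706°, lat 81.1855°.
Field: 280.2706/20 → 14 → O, 81.1855/10 → 8 → I; chars OI.
Square: 0.2706/2 → 0, 1.1855/1 → 1; chars 01.
Subsquare: 0.2706/0.0833333 → 3 → d, 0.1855/0.0416667 → 4 → e; chars de.

OI01de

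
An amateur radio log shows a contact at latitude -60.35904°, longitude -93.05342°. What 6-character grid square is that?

EC39lp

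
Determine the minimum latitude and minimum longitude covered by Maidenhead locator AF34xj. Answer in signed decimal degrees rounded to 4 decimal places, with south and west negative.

Field A=0, F=5: +0·20° lon, +5·10° lat → SW at lon -180°, lat -40°.
Square 3, 4: +3·2° lon, +4·1° lat → SW at lon -174°, lat -36°.
Subsquare x=23, j=9: +23·0.0833333° lon, +9·0.0416667° lat → SW at lon -172.083°, lat -35.625°.
latitude -35.6250, longitude -172.0833.

-35.6250, -172.0833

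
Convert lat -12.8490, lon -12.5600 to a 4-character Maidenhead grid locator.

Add 180° to longitude and 90° to latitude: 167.44, 77.15.
Field: 167.44/20 → 8 → I, 77.15/10 → 7 → H; chars IH.
Square: 7.44/2 → 3, 7.15/1 → 7; chars 37.

IH37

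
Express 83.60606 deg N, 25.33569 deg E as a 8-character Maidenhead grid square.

KR23qo05

Shift to the Maidenhead origin (180°W, 90°S): lon 205.33569, lat 173.60606.
Field: lon ⌊205.33569/20⌋ = 10 → K; lat ⌊173.60606/10⌋ = 17 → R.
Square: lon ⌊5.33569/2⌋ = 2; lat ⌊3.60606/1⌋ = 3.
Subsquare: lon ⌊1.33569/0.0833333⌋ = 16 → q; lat ⌊0.60606/0.0416667⌋ = 14 → o.
Extended square: lon ⌊0.00236/0.00833333⌋ = 0; lat ⌊0.02273/0.00416667⌋ = 5.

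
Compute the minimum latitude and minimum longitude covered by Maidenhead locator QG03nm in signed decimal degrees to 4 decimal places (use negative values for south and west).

-26.5000, 141.0833

Field Q=16, G=6: +16·20° lon, +6·10° lat → SW at lon 140°, lat -30°.
Square 0, 3: +0·2° lon, +3·1° lat → SW at lon 140°, lat -27°.
Subsquare n=13, m=12: +13·0.0833333° lon, +12·0.0416667° lat → SW at lon 141.083°, lat -26.5°.
latitude -26.5000, longitude 141.0833.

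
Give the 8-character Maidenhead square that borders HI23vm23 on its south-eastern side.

Longitude extended square 2; +1 → 3.
Latitude extended square 3; −1 → 2.

HI23vm32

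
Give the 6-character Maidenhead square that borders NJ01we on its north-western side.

Longitude subsquare w = 22; −1 → 21 = v.
Latitude subsquare e = 4; +1 → 5 = f.

NJ01vf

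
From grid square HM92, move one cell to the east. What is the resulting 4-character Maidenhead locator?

IM02

Longitude square 9; +1 → 10, wraps to 0, carry into field.
Longitude field H = 7; +1 → 8 = I.
The latitude characters are unchanged.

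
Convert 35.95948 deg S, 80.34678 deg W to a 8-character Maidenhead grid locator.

EF94ta89

Shift to the Maidenhead origin (180°W, 90°S): lon 99.65322, lat 54.04052.
Field: lon ⌊99.65322/20⌋ = 4 → E; lat ⌊54.04052/10⌋ = 5 → F.
Square: lon ⌊19.65322/2⌋ = 9; lat ⌊4.04052/1⌋ = 4.
Subsquare: lon ⌊1.65322/0.0833333⌋ = 19 → t; lat ⌊0.04052/0.0416667⌋ = 0 → a.
Extended square: lon ⌊0.06989/0.00833333⌋ = 8; lat ⌊0.04052/0.00416667⌋ = 9.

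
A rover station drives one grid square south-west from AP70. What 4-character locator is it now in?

Longitude square 7; −1 → 6.
Latitude square 0; −1 → -1, wraps to 9, carry into field.
Latitude field P = 15; −1 → 14 = O.

AO69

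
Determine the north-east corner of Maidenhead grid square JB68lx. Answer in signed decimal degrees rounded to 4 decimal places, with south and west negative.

Field J=9, B=1: +9·20° lon, +1·10° lat → SW at lon 0°, lat -80°.
Square 6, 8: +6·2° lon, +8·1° lat → SW at lon 12°, lat -72°.
Subsquare l=11, x=23: +11·0.0833333° lon, +23·0.0416667° lat → SW at lon 12.9167°, lat -71.0417°.
Cell spans 0.0833333° lon × 0.0416667° lat. NE corner is SW corner plus one full cell.
latitude -71.0000, longitude 13.0000.

-71.0000, 13.0000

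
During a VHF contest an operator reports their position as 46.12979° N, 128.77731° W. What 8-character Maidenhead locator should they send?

CN56od61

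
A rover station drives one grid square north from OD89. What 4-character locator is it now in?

OE80

Latitude square 9; +1 → 10, wraps to 0, carry into field.
Latitude field D = 3; +1 → 4 = E.
The longitude characters are unchanged.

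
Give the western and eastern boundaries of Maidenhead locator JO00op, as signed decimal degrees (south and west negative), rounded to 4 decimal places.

1.1667, 1.2500

Field J=9, O=14: +9·20° lon, +14·10° lat → SW at lon 0°, lat 50°.
Square 0, 0: +0·2° lon, +0·1° lat → SW at lon 0°, lat 50°.
Subsquare o=14, p=15: +14·0.0833333° lon, +15·0.0416667° lat → SW at lon 1.16667°, lat 50.625°.
Cell spans 0.0833333° lon × 0.0416667° lat.
west 1.1667, east 1.2500.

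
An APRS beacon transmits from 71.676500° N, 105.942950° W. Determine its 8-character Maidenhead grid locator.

DQ71aq62

Shift to the Maidenhead origin (180°W, 90°S): lon 74.05705, lat 161.67650.
Field: 74.05705/20 → 3 → D, 161.67650/10 → 16 → Q; chars DQ.
Square: 14.05705/2 → 7, 1.67650/1 → 1; chars 71.
Subsquare: 0.05705/0.0833333 → 0 → a, 0.67650/0.0416667 → 16 → q; chars aq.
Extended square: 0.05705/0.00833333 → 6, 0.00983/0.00416667 → 2; chars 62.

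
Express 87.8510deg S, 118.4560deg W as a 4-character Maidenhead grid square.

DA02

Offset from 180°W / 90°S: lon 61.54°, lat 2.15°.
Field (20°×10°, letters A–R): lon ⌊61.54/20⌋ = 3 → D; lat ⌊2.15/10⌋ = 0 → A.
Square (2°×1°, digits 0–9): lon ⌊1.54/2⌋ = 0; lat ⌊2.15/1⌋ = 2.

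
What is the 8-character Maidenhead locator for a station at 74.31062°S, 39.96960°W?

Offset from 180°W / 90°S: lon 140.03040°, lat 15.68938°.
Field (20°×10°, letters A–R): lon ⌊140.03040/20⌋ = 7 → H; lat ⌊15.68938/10⌋ = 1 → B.
Square (2°×1°, digits 0–9): lon ⌊0.03040/2⌋ = 0; lat ⌊5.68938/1⌋ = 5.
Subsquare (5′×2.5′, letters a–x): lon ⌊0.03040/0.0833333⌋ = 0 → a; lat ⌊0.68938/0.0416667⌋ = 16 → q.
Extended square (30″×15″, digits 0–9): lon ⌊0.03040/0.00833333⌋ = 3; lat ⌊0.02271/0.00416667⌋ = 5.

HB05aq35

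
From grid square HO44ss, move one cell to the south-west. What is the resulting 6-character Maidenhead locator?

Longitude subsquare s = 18; −1 → 17 = r.
Latitude subsquare s = 18; −1 → 17 = r.

HO44rr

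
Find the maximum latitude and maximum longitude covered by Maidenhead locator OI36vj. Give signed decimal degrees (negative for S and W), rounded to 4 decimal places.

Field O=14, I=8: +14·20° lon, +8·10° lat → SW at lon 100°, lat -10°.
Square 3, 6: +3·2° lon, +6·1° lat → SW at lon 106°, lat -4°.
Subsquare v=21, j=9: +21·0.0833333° lon, +9·0.0416667° lat → SW at lon 107.75°, lat -3.625°.
Cell spans 0.0833333° lon × 0.0416667° lat. NE corner is SW corner plus one full cell.
latitude -3.5833, longitude 107.8333.

-3.5833, 107.8333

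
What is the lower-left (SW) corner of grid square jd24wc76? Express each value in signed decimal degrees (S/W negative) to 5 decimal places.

-55.89167, 5.89167

Field J=9, D=3: +9·20° lon, +3·10° lat → SW at lon 0°, lat -60°.
Square 2, 4: +2·2° lon, +4·1° lat → SW at lon 4°, lat -56°.
Subsquare w=22, c=2: +22·0.0833333° lon, +2·0.0416667° lat → SW at lon 5.83333°, lat -55.9167°.
Extended square 7, 6: +7·0.00833333° lon, +6·0.00416667° lat → SW at lon 5.89167°, lat -55.8917°.
latitude -55.89167, longitude 5.89167.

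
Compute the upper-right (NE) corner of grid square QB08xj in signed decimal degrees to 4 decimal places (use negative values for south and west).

Field Q=16, B=1: +16·20° lon, +1·10° lat → SW at lon 140°, lat -80°.
Square 0, 8: +0·2° lon, +8·1° lat → SW at lon 140°, lat -72°.
Subsquare x=23, j=9: +23·0.0833333° lon, +9·0.0416667° lat → SW at lon 141.917°, lat -71.625°.
Cell spans 0.0833333° lon × 0.0416667° lat. NE corner is SW corner plus one full cell.
latitude -71.5833, longitude 142.0000.

-71.5833, 142.0000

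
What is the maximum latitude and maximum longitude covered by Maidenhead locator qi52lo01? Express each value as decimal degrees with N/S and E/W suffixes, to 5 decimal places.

Field Q=16, I=8: +16·20° lon, +8·10° lat → SW at lon 140°, lat -10°.
Square 5, 2: +5·2° lon, +2·1° lat → SW at lon 150°, lat -8°.
Subsquare l=11, o=14: +11·0.0833333° lon, +14·0.0416667° lat → SW at lon 150.917°, lat -7.41667°.
Extended square 0, 1: +0·0.00833333° lon, +1·0.00416667° lat → SW at lon 150.917°, lat -7.4125°.
Cell spans 0.00833333° lon × 0.00416667° lat. NE corner is SW corner plus one full cell.
latitude 7.40833° S, longitude 150.92500° E.

7.40833° S, 150.92500° E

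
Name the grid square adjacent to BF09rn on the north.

BF09ro

Latitude subsquare n = 13; +1 → 14 = o.
The longitude characters are unchanged.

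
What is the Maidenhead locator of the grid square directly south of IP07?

Latitude square 7; −1 → 6.
The longitude characters are unchanged.

IP06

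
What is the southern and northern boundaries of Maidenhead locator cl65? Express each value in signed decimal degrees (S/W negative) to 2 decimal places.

Field C=2, L=11: +2·20° lon, +11·10° lat → SW at lon -140°, lat 20°.
Square 6, 5: +6·2° lon, +5·1° lat → SW at lon -128°, lat 25°.
Cell spans 2° lon × 1° lat.
south 25.00, north 26.00.

25.00, 26.00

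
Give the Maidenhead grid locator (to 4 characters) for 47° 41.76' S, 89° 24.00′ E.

NE42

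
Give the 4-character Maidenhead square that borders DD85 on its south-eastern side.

Longitude square 8; +1 → 9.
Latitude square 5; −1 → 4.

DD94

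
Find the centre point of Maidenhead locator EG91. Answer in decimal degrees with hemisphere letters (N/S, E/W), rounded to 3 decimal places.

28.500° S, 81.000° W

Field E=4, G=6: +4·20° lon, +6·10° lat → SW at lon -100°, lat -30°.
Square 9, 1: +9·2° lon, +1·1° lat → SW at lon -82°, lat -29°.
Cell spans 2° lon × 1° lat. Centre is SW corner plus half of each.
latitude 28.500° S, longitude 81.000° W.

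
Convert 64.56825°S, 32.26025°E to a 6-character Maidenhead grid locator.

Shift to the Maidenhead origin (180°W, 90°S): lon 212.2602, lat 25.4317.
Field: lon ⌊212.2602/20⌋ = 10 → K; lat ⌊25.4317/10⌋ = 2 → C.
Square: lon ⌊12.2602/2⌋ = 6; lat ⌊5.4317/1⌋ = 5.
Subsquare: lon ⌊0.2602/0.0833333⌋ = 3 → d; lat ⌊0.4317/0.0416667⌋ = 10 → k.

KC65dk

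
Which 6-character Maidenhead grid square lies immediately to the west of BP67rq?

BP67qq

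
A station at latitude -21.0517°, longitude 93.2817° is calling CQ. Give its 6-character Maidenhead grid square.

NG68pw

Offset from 180°W / 90°S: lon 273.2817°, lat 68.9483°.
Field: 273.2817/20 → 13 → N, 68.9483/10 → 6 → G; chars NG.
Square: 13.2817/2 → 6, 8.9483/1 → 8; chars 68.
Subsquare: 1.2817/0.0833333 → 15 → p, 0.9483/0.0416667 → 22 → w; chars pw.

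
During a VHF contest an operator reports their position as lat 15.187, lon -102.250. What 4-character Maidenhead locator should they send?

DK85

Add 180° to longitude and 90° to latitude: 77.75, 105.19.
Field (20°×10°, letters A–R): lon ⌊77.75/20⌋ = 3 → D; lat ⌊105.19/10⌋ = 10 → K.
Square (2°×1°, digits 0–9): lon ⌊17.75/2⌋ = 8; lat ⌊5.19/1⌋ = 5.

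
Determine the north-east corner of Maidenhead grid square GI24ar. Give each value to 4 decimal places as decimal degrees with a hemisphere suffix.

5.2500° S, 55.9167° W

Field G=6, I=8: +6·20° lon, +8·10° lat → SW at lon -60°, lat -10°.
Square 2, 4: +2·2° lon, +4·1° lat → SW at lon -56°, lat -6°.
Subsquare a=0, r=17: +0·0.0833333° lon, +17·0.0416667° lat → SW at lon -56°, lat -5.29167°.
Cell spans 0.0833333° lon × 0.0416667° lat. NE corner is SW corner plus one full cell.
latitude 5.2500° S, longitude 55.9167° W.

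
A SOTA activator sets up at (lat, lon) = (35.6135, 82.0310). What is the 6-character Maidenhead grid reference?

Shift to the Maidenhead origin (180°W, 90°S): lon 262.0310, lat 125.6135.
Field (20°×10°, letters A–R): lon ⌊262.0310/20⌋ = 13 → N; lat ⌊125.6135/10⌋ = 12 → M.
Square (2°×1°, digits 0–9): lon ⌊2.0310/2⌋ = 1; lat ⌊5.6135/1⌋ = 5.
Subsquare (5′×2.5′, letters a–x): lon ⌊0.0310/0.0833333⌋ = 0 → a; lat ⌊0.6135/0.0416667⌋ = 14 → o.

NM15ao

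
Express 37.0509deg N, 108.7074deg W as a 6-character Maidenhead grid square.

Add 180° to longitude and 90° to latitude: 71.2926, 127.0509.
Field: lon ⌊71.2926/20⌋ = 3 → D; lat ⌊127.0509/10⌋ = 12 → M.
Square: lon ⌊11.2926/2⌋ = 5; lat ⌊7.0509/1⌋ = 7.
Subsquare: lon ⌊1.2926/0.0833333⌋ = 15 → p; lat ⌊0.0509/0.0416667⌋ = 1 → b.

DM57pb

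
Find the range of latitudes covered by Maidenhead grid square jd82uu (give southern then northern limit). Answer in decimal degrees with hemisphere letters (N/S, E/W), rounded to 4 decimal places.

Field J=9, D=3: +9·20° lon, +3·10° lat → SW at lon 0°, lat -60°.
Square 8, 2: +8·2° lon, +2·1° lat → SW at lon 16°, lat -58°.
Subsquare u=20, u=20: +20·0.0833333° lon, +20·0.0416667° lat → SW at lon 17.6667°, lat -57.1667°.
Cell spans 0.0833333° lon × 0.0416667° lat.
south 57.1667° S, north 57.1250° S.

57.1667° S, 57.1250° S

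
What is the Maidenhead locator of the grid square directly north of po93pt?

PO93pu

Latitude subsquare t = 19; +1 → 20 = u.
The longitude characters are unchanged.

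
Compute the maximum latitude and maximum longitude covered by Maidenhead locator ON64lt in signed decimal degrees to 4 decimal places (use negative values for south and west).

44.8333, 113.0000

Field O=14, N=13: +14·20° lon, +13·10° lat → SW at lon 100°, lat 40°.
Square 6, 4: +6·2° lon, +4·1° lat → SW at lon 112°, lat 44°.
Subsquare l=11, t=19: +11·0.0833333° lon, +19·0.0416667° lat → SW at lon 112.917°, lat 44.7917°.
Cell spans 0.0833333° lon × 0.0416667° lat. NE corner is SW corner plus one full cell.
latitude 44.8333, longitude 113.0000.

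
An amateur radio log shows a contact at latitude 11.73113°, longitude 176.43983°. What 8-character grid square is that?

RK81fr25

Shift to the Maidenhead origin (180°W, 90°S): lon 356.43983, lat 101.73113.
Field: lon ⌊356.43983/20⌋ = 17 → R; lat ⌊101.73113/10⌋ = 10 → K.
Square: lon ⌊16.43983/2⌋ = 8; lat ⌊1.73113/1⌋ = 1.
Subsquare: lon ⌊0.43983/0.0833333⌋ = 5 → f; lat ⌊0.73113/0.0416667⌋ = 17 → r.
Extended square: lon ⌊0.02316/0.00833333⌋ = 2; lat ⌊0.02280/0.00416667⌋ = 5.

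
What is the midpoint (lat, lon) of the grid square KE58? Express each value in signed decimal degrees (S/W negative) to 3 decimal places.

Field K=10, E=4: +10·20° lon, +4·10° lat → SW at lon 20°, lat -50°.
Square 5, 8: +5·2° lon, +8·1° lat → SW at lon 30°, lat -42°.
Cell spans 2° lon × 1° lat. Centre is SW corner plus half of each.
latitude -41.500, longitude 31.000.

-41.500, 31.000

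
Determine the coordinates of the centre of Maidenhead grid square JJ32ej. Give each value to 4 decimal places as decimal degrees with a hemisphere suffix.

2.3958° N, 6.3750° E

Field J=9, J=9: +9·20° lon, +9·10° lat → SW at lon 0°, lat 0°.
Square 3, 2: +3·2° lon, +2·1° lat → SW at lon 6°, lat 2°.
Subsquare e=4, j=9: +4·0.0833333° lon, +9·0.0416667° lat → SW at lon 6.33333°, lat 2.375°.
Cell spans 0.0833333° lon × 0.0416667° lat. Centre is SW corner plus half of each.
latitude 2.3958° N, longitude 6.3750° E.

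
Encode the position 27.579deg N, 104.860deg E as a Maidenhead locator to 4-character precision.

OL27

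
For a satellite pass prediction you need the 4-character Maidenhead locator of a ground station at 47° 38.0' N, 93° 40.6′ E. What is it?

NN67

Add 180° to longitude and 90° to latitude: 273.68, 137.63.
Field (20°×10°, letters A–R): lon ⌊273.68/20⌋ = 13 → N; lat ⌊137.63/10⌋ = 13 → N.
Square (2°×1°, digits 0–9): lon ⌊13.68/2⌋ = 6; lat ⌊7.63/1⌋ = 7.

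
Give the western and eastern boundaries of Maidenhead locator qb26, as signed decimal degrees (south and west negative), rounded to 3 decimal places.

Field Q=16, B=1: +16·20° lon, +1·10° lat → SW at lon 140°, lat -80°.
Square 2, 6: +2·2° lon, +6·1° lat → SW at lon 144°, lat -74°.
Cell spans 2° lon × 1° lat.
west 144.000, east 146.000.

144.000, 146.000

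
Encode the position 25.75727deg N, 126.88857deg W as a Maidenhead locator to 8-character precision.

CL65ns31

Add 180° to longitude and 90° to latitude: 53.11143, 115.75727.
Field: 53.11143/20 → 2 → C, 115.75727/10 → 11 → L; chars CL.
Square: 13.11143/2 → 6, 5.75727/1 → 5; chars 65.
Subsquare: 1.11143/0.0833333 → 13 → n, 0.75727/0.0416667 → 18 → s; chars ns.
Extended square: 0.02810/0.00833333 → 3, 0.00727/0.00416667 → 1; chars 31.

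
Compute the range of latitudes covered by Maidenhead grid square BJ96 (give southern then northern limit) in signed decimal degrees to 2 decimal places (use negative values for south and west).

Field B=1, J=9: +1·20° lon, +9·10° lat → SW at lon -160°, lat 0°.
Square 9, 6: +9·2° lon, +6·1° lat → SW at lon -142°, lat 6°.
Cell spans 2° lon × 1° lat.
south 6.00, north 7.00.

6.00, 7.00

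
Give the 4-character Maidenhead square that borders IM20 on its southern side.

IL29

Latitude square 0; −1 → -1, wraps to 9, carry into field.
Latitude field M = 12; −1 → 11 = L.
The longitude characters are unchanged.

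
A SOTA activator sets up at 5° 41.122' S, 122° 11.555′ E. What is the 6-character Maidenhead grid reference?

PI14ch

Offset from 180°W / 90°S: lon 302.1926°, lat 84.3146°.
Field: lon ⌊302.1926/20⌋ = 15 → P; lat ⌊84.3146/10⌋ = 8 → I.
Square: lon ⌊2.1926/2⌋ = 1; lat ⌊4.3146/1⌋ = 4.
Subsquare: lon ⌊0.1926/0.0833333⌋ = 2 → c; lat ⌊0.3146/0.0416667⌋ = 7 → h.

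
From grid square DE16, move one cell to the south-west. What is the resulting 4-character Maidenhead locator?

DE05

Longitude square 1; −1 → 0.
Latitude square 6; −1 → 5.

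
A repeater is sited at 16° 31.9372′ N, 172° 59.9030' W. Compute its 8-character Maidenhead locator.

AK36mm07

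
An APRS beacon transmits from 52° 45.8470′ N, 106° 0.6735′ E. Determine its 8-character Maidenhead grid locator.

Add 180° to longitude and 90° to latitude: 286.01122, 142.76412.
Field: 286.01122/20 → 14 → O, 142.76412/10 → 14 → O; chars OO.
Square: 6.01122/2 → 3, 2.76412/1 → 2; chars 32.
Subsquare: 0.01122/0.0833333 → 0 → a, 0.76412/0.0416667 → 18 → s; chars as.
Extended square: 0.01122/0.00833333 → 1, 0.01412/0.00416667 → 3; chars 13.

OO32as13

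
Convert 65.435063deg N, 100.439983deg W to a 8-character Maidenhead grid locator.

DP95sk74

Offset from 180°W / 90°S: lon 79.56002°, lat 155.43506°.
Field (20°×10°, letters A–R): 79.56002/20 → 3 → D, 155.43506/10 → 15 → P; chars DP.
Square (2°×1°, digits 0–9): 19.56002/2 → 9, 5.43506/1 → 5; chars 95.
Subsquare (5′×2.5′, letters a–x): 1.56002/0.0833333 → 18 → s, 0.43506/0.0416667 → 10 → k; chars sk.
Extended square (30″×15″, digits 0–9): 0.06002/0.00833333 → 7, 0.01840/0.00416667 → 4; chars 74.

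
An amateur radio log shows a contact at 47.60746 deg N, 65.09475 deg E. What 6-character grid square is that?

Add 180° to longitude and 90° to latitude: 245.0948, 137.6075.
Field (20°×10°, letters A–R): 245.0948/20 → 12 → M, 137.6075/10 → 13 → N; chars MN.
Square (2°×1°, digits 0–9): 5.0948/2 → 2, 7.6075/1 → 7; chars 27.
Subsquare (5′×2.5′, letters a–x): 1.0948/0.0833333 → 13 → n, 0.6075/0.0416667 → 14 → o; chars no.

MN27no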